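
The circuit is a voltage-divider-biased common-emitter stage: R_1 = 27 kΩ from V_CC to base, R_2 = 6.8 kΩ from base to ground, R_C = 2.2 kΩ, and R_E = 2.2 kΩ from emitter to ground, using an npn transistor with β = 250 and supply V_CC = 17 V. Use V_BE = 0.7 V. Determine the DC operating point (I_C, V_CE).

Thevenize the base divider: V_Th = V_CC·R_2/(R_1+R_2) = 17×6.8/33.8 = 3.42 V, R_Th = R_1‖R_2 = 5.43 kΩ.
Base-emitter loop: V_Th = I_B·R_Th + V_BE + (β+1)I_B·R_E, so I_B = (3.42 − 0.7) / (5.43 + 251×2.2) = 0.00488 mA.
I_C = β·I_B = 250×0.00488 = 1.22 mA, and I_E = (β+1)I_B = 1.22 mA.
V_CE = V_CC − I_C·R_C − I_E·R_E = 17 − 1.22×2.2 − 1.22×2.2 = 11.6 V.
V_CE = 11.6 V > 0.2 V confirms active-region operation.

I_C ≈ 1.2 mA, V_CE ≈ 12 V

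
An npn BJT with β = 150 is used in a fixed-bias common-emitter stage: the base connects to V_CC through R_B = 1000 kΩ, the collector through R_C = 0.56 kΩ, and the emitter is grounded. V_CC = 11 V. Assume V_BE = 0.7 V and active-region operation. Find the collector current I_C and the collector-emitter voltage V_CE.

I_C ≈ 1.5 mA, V_CE ≈ 10 V

Base loop: V_CC = I_B·R_B + V_BE, so I_B = (11 − 0.7)/1000 kΩ = 0.0103 mA.
In the active region I_C = β·I_B = 150 × 0.0103 = 1.54 mA.
Collector loop: V_CE = V_CC − I_C·R_C = 11 − 1.54×0.56 = 10.1 V.
Since V_CE = 10.1 V > V_CE(sat) ≈ 0.2 V, the transistor is in the active region as assumed.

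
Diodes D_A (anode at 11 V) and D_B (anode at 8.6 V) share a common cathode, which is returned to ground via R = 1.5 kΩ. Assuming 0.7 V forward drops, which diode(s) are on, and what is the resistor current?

Only D_A conducts; I_R ≈ 6.9 mA

Assume both conduct. Then node N would need to be at both 11−0.7 = 10.3 V and 8.6−0.7 = 7.9 V, which is impossible.
Assume only D_A conducts: V_N = 11 − 0.7 = 10.3 V, so I_R = 10.3/1.5 = 6.87 mA.
Check D_B: its anode-to-cathode voltage is 8.6 − 10.3 = -1.7 V < 0.7 V, so it is off. The assumption is consistent.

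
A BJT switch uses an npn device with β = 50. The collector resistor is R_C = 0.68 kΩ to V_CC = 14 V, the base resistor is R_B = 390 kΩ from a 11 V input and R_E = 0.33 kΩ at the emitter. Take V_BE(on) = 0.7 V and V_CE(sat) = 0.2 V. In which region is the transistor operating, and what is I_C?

Assume active. Base-emitter loop: I_B = (V_BB − V_BE)/(R_B + (β+1)R_E) = (11 − 0.7)/(390 + 51×0.33) = 0.0253 mA.
I_C = β·I_B = 50×0.0253 = 1.27 mA.
V_CE = V_CC − I_C·R_C − I_E·R_E = 14 − 1.27×0.68 − 1.29×0.33 = 12.7 V > V_CE(sat), so the active-region assumption holds.

active; I_C ≈ 1.3 mA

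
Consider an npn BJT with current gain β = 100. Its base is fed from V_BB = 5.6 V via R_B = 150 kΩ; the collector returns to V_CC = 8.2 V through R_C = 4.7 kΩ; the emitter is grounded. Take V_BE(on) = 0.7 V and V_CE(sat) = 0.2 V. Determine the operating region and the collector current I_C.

Assume active: I_B = (5.6 − 0.7)/150 = 0.0327 mA, giving I_C = β·I_B = 3.27 mA.
But then V_CE = 8.2 − 3.27×4.7 = -7.15 V < V_CE(sat) = 0.2 V — impossible in the active region.
So the transistor is saturated. With V_CE = 0.2 V, I_C = (V_CC − 0.2)/R_C = 8/4.7 = 1.7 mA.
Check: β·I_B = 3.27 mA > I_C = 1.7 mA, confirming saturation.

saturation; I_C ≈ 1.7 mA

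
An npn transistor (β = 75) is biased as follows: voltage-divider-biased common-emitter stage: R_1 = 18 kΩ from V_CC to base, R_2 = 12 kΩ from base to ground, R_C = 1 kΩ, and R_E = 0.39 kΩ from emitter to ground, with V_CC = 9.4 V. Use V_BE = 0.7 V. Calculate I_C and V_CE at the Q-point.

Thevenize the base divider: V_Th = V_CC·R_2/(R_1+R_2) = 9.4×12/30 = 3.76 V, R_Th = R_1‖R_2 = 7.2 kΩ.
Base-emitter loop: V_Th = I_B·R_Th + V_BE + (β+1)I_B·R_E, so I_B = (3.76 − 0.7) / (7.2 + 76×0.39) = 0.0831 mA.
I_C = β·I_B = 75×0.0831 = 6.23 mA, and I_E = (β+1)I_B = 6.31 mA.
V_CE = V_CC − I_C·R_C − I_E·R_E = 9.4 − 6.23×1 − 6.31×0.39 = 0.708 V.
V_CE = 0.708 V > 0.2 V confirms active-region operation.

I_C ≈ 6.2 mA, V_CE ≈ 0.71 V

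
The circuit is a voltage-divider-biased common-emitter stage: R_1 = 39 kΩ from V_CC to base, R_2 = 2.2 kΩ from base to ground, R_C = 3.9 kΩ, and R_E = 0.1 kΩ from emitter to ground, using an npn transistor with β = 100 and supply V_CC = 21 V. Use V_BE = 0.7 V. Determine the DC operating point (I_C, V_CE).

Thevenize the base divider: V_Th = V_CC·R_2/(R_1+R_2) = 21×2.2/41.2 = 1.12 V, R_Th = R_1‖R_2 = 2.08 kΩ.
Base-emitter loop: V_Th = I_B·R_Th + V_BE + (β+1)I_B·R_E, so I_B = (1.12 − 0.7) / (2.08 + 101×0.1) = 0.0346 mA.
I_C = β·I_B = 100×0.0346 = 3.46 mA, and I_E = (β+1)I_B = 3.49 mA.
V_CE = V_CC − I_C·R_C − I_E·R_E = 21 − 3.46×3.9 − 3.49×0.1 = 7.16 V.
V_CE = 7.16 V > 0.2 V confirms active-region operation.

I_C ≈ 3.5 mA, V_CE ≈ 7.2 V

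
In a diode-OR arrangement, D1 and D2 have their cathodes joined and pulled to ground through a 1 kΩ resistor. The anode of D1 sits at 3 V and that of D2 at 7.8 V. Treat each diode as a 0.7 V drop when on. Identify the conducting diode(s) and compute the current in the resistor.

Only D2 conducts; I_R ≈ 7.1 mA

Assume both conduct. Then node N would need to be at both 3−0.7 = 2.3 V and 7.8−0.7 = 7.1 V, which is impossible.
Assume only D2 conducts: V_N = 7.8 − 0.7 = 7.1 V, so I_R = 7.1/1 = 7.1 mA.
Check D1: its anode-to-cathode voltage is 3 − 7.1 = -4.1 V < 0.7 V, so it is off. The assumption is consistent.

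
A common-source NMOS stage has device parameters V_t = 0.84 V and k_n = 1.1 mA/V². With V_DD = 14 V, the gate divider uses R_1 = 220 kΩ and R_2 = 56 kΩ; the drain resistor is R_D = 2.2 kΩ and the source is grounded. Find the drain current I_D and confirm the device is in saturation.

V_G = V_DD·R_2/(R_1+R_2) = 14×56/276 = 2.84 V. With the source grounded, V_GS = V_G = 2.84 V.
Assume saturation: I_D = (k_n/2)(V_GS − V_t)² = (1.1/2)×(2.84 − 0.84)² = 0.55×2² = 2.2 mA.
V_DS = V_DD − I_D·R_D = 14 − 2.2×2.2 = 9.16 V.
Saturation requires V_DS ≥ V_GS − V_t = 2 V; 9.16 ≥ 2 ✓.

I_D ≈ 2.2 mA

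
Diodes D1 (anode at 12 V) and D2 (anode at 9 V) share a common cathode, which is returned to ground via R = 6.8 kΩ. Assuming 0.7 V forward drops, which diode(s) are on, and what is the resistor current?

Assume both conduct. Then node N would need to be at both 12−0.7 = 11.3 V and 9−0.7 = 8.3 V, which is impossible.
Assume only D1 conducts: V_N = 12 − 0.7 = 11.3 V, so I_R = 11.3/6.8 = 1.66 mA.
Check D2: its anode-to-cathode voltage is 9 − 11.3 = -2.3 V < 0.7 V, so it is off. The assumption is consistent.

Only D1 conducts; I_R ≈ 1.7 mA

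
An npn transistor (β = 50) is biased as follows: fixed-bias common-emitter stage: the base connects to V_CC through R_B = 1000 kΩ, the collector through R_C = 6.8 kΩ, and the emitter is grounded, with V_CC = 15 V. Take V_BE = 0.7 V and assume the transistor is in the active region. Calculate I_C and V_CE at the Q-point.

Base loop: V_CC = I_B·R_B + V_BE, so I_B = (15 − 0.7)/1000 kΩ = 0.0143 mA.
In the active region I_C = β·I_B = 50 × 0.0143 = 0.715 mA.
Collector loop: V_CE = V_CC − I_C·R_C = 15 − 0.715×6.8 = 10.1 V.
Since V_CE = 10.1 V > V_CE(sat) ≈ 0.2 V, the transistor is in the active region as assumed.

I_C ≈ 0.71 mA, V_CE ≈ 10 V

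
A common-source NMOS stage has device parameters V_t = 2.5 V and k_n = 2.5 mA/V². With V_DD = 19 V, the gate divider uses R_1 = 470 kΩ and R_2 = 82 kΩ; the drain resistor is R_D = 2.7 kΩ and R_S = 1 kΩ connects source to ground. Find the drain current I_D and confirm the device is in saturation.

I_D ≈ 0.076 mA

V_G = V_DD·R_2/(R_1+R_2) = 19×82/552 = 2.82 V.
Assume saturation: I_D = (k_n/2)(V_GS − V_t)² with V_GS = V_G − I_D·R_S = 2.82 − 1·I_D.
Substituting gives 1.25·I_D² − 1.81·I_D + 0.13 = 0, with roots I_D = 0.076 or 1.37 mA.
The root I_D = 1.37 mA gives V_GS = 1.45 V ≤ V_t, so take I_D = 0.076 mA.
Then V_GS = 2.75 V and V_DS = V_DD − I_D(R_D+R_S) = 19 − 0.076×3.7 = 18.7 V.
Saturation requires V_DS ≥ V_GS − V_t = 0.247 V; 18.7 ≥ 0.247 ✓.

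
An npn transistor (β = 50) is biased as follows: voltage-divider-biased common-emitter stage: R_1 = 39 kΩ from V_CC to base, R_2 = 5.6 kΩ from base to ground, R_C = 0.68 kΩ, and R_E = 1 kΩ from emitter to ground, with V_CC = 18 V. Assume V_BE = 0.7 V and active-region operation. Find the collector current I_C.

I_C ≈ 1.4 mA

Thevenize the base divider: V_Th = V_CC·R_2/(R_1+R_2) = 18×5.6/44.6 = 2.26 V, R_Th = R_1‖R_2 = 4.9 kΩ.
Base-emitter loop: V_Th = I_B·R_Th + V_BE + (β+1)I_B·R_E, so I_B = (2.26 − 0.7) / (4.9 + 51×1) = 0.0279 mA.
I_C = β·I_B = 50×0.0279 = 1.4 mA, and I_E = (β+1)I_B = 1.42 mA.
V_CE = V_CC − I_C·R_C − I_E·R_E = 18 − 1.4×0.68 − 1.42×1 = 15.6 V.
V_CE = 15.6 V > 0.2 V confirms active-region operation.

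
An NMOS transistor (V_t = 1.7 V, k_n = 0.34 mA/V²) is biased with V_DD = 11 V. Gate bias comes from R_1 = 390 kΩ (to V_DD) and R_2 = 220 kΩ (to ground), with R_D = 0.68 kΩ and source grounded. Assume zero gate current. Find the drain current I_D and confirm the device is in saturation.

I_D ≈ 0.87 mA

V_G = V_DD·R_2/(R_1+R_2) = 11×220/610 = 3.97 V. With the source grounded, V_GS = V_G = 3.97 V.
Assume saturation: I_D = (k_n/2)(V_GS − V_t)² = (0.34/2)×(3.97 − 1.7)² = 0.17×2.27² = 0.874 mA.
V_DS = V_DD − I_D·R_D = 11 − 0.874×0.68 = 10.4 V.
Saturation requires V_DS ≥ V_GS − V_t = 2.27 V; 10.4 ≥ 2.27 ✓.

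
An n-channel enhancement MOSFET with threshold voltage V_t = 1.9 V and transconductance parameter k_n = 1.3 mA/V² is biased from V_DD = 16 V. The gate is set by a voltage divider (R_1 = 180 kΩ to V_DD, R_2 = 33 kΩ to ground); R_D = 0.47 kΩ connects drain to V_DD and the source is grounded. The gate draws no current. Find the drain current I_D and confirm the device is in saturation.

I_D ≈ 0.22 mA

V_G = V_DD·R_2/(R_1+R_2) = 16×33/213 = 2.48 V. With the source grounded, V_GS = V_G = 2.48 V.
Assume saturation: I_D = (k_n/2)(V_GS − V_t)² = (1.3/2)×(2.48 − 1.9)² = 0.65×0.579² = 0.218 mA.
V_DS = V_DD − I_D·R_D = 16 − 0.218×0.47 = 15.9 V.
Saturation requires V_DS ≥ V_GS − V_t = 0.579 V; 15.9 ≥ 0.579 ✓.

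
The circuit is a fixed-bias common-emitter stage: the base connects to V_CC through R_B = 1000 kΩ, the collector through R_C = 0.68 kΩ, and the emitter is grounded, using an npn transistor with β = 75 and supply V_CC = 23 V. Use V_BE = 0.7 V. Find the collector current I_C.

Base loop: V_CC = I_B·R_B + V_BE, so I_B = (23 − 0.7)/1000 kΩ = 0.0223 mA.
In the active region I_C = β·I_B = 75 × 0.0223 = 1.67 mA.
Collector loop: V_CE = V_CC − I_C·R_C = 23 − 1.67×0.68 = 21.9 V.
Since V_CE = 21.9 V > V_CE(sat) ≈ 0.2 V, the transistor is in the active region as assumed.

I_C ≈ 1.7 mA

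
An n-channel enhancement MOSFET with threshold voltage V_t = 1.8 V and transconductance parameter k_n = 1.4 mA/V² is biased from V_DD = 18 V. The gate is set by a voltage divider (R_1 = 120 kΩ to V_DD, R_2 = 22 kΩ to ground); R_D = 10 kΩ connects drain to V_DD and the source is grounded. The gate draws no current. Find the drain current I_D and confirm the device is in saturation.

V_G = V_DD·R_2/(R_1+R_2) = 18×22/142 = 2.79 V. With the source grounded, V_GS = V_G = 2.79 V.
Assume saturation: I_D = (k_n/2)(V_GS − V_t)² = (1.4/2)×(2.79 − 1.8)² = 0.7×0.989² = 0.684 mA.
V_DS = V_DD − I_D·R_D = 18 − 0.684×10 = 11.2 V.
Saturation requires V_DS ≥ V_GS − V_t = 0.989 V; 11.2 ≥ 0.989 ✓.

I_D ≈ 0.68 mA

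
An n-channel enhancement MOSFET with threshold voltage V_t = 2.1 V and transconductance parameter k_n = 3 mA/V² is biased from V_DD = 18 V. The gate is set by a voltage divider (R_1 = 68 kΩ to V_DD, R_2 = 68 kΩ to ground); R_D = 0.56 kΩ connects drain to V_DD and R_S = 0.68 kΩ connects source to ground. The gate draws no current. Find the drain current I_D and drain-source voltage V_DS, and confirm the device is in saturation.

V_G = V_DD·R_2/(R_1+R_2) = 18×68/136 = 9 V.
Assume saturation: I_D = (k_n/2)(V_GS − V_t)² with V_GS = V_G − I_D·R_S = 9 − 0.68·I_D.
Substituting gives 0.694·I_D² − 15.1·I_D + 71.4 = 0, with roots I_D = 6.98 or 14.8 mA.
The root I_D = 14.8 mA gives V_GS = -1.04 V ≤ V_t, so take I_D = 6.98 mA.
Then V_GS = 4.26 V and V_DS = V_DD − I_D(R_D+R_S) = 18 − 6.98×1.24 = 9.35 V.
Saturation requires V_DS ≥ V_GS − V_t = 2.16 V; 9.35 ≥ 2.16 ✓.

I_D ≈ 7 mA, V_DS ≈ 9.4 V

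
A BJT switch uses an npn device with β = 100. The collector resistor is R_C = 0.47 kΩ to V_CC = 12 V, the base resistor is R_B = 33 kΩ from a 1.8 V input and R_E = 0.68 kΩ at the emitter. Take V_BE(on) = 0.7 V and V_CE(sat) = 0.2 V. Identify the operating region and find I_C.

active; I_C ≈ 1.1 mA

Assume active. Base-emitter loop: I_B = (V_BB − V_BE)/(R_B + (β+1)R_E) = (1.8 − 0.7)/(33 + 101×0.68) = 0.0108 mA.
I_C = β·I_B = 100×0.0108 = 1.08 mA.
V_CE = V_CC − I_C·R_C − I_E·R_E = 12 − 1.08×0.47 − 1.09×0.68 = 10.7 V > V_CE(sat), so the active-region assumption holds.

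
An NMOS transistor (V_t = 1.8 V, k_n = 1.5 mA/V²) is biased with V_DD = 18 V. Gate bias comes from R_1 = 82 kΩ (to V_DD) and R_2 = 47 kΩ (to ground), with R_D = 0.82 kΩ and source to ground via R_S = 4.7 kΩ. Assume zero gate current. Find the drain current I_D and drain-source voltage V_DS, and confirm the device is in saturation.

I_D ≈ 0.79 mA, V_DS ≈ 14 V

V_G = V_DD·R_2/(R_1+R_2) = 18×47/129 = 6.56 V.
Assume saturation: I_D = (k_n/2)(V_GS − V_t)² with V_GS = V_G − I_D·R_S = 6.56 − 4.7·I_D.
Substituting gives 16.6·I_D² − 34.5·I_D + 17 = 0, with roots I_D = 0.794 or 1.29 mA.
The root I_D = 1.29 mA gives V_GS = 0.488 V ≤ V_t, so take I_D = 0.794 mA.
Then V_GS = 2.83 V and V_DS = V_DD − I_D(R_D+R_S) = 18 − 0.794×5.52 = 13.6 V.
Saturation requires V_DS ≥ V_GS − V_t = 1.03 V; 13.6 ≥ 1.03 ✓.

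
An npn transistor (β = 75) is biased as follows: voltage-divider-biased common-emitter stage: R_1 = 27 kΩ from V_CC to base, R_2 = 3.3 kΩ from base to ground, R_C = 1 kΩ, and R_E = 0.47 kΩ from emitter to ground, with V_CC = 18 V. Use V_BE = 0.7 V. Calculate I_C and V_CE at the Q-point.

I_C ≈ 2.4 mA, V_CE ≈ 14 V

Thevenize the base divider: V_Th = V_CC·R_2/(R_1+R_2) = 18×3.3/30.3 = 1.96 V, R_Th = R_1‖R_2 = 2.94 kΩ.
Base-emitter loop: V_Th = I_B·R_Th + V_BE + (β+1)I_B·R_E, so I_B = (1.96 − 0.7) / (2.94 + 76×0.47) = 0.0326 mA.
I_C = β·I_B = 75×0.0326 = 2.45 mA, and I_E = (β+1)I_B = 2.48 mA.
V_CE = V_CC − I_C·R_C − I_E·R_E = 18 − 2.45×1 − 2.48×0.47 = 14.4 V.
V_CE = 14.4 V > 0.2 V confirms active-region operation.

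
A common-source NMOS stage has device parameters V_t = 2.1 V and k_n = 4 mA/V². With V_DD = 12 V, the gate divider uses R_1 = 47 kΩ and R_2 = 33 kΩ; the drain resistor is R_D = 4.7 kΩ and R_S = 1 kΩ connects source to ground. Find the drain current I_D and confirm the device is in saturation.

I_D ≈ 1.9 mA

V_G = V_DD·R_2/(R_1+R_2) = 12×33/80 = 4.95 V.
Assume saturation: I_D = (k_n/2)(V_GS − V_t)² with V_GS = V_G − I_D·R_S = 4.95 − 1·I_D.
Substituting gives 2·I_D² − 12.4·I_D + 16.2 = 0, with roots I_D = 1.88 or 4.32 mA.
The root I_D = 4.32 mA gives V_GS = 0.63 V ≤ V_t, so take I_D = 1.88 mA.
Then V_GS = 3.07 V and V_DS = V_DD − I_D(R_D+R_S) = 12 − 1.88×5.7 = 1.28 V.
Saturation requires V_DS ≥ V_GS − V_t = 0.97 V; 1.28 ≥ 0.97 ✓.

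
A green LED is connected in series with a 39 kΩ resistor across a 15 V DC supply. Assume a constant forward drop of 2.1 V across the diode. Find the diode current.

I ≈ 0.33 mA

KVL around the loop: 15 = V_D + I·R = 2.1 + I × 39 kΩ.
So I = (15 − 2.1) / 39 kΩ = 12.9 / 39 = 0.331 mA.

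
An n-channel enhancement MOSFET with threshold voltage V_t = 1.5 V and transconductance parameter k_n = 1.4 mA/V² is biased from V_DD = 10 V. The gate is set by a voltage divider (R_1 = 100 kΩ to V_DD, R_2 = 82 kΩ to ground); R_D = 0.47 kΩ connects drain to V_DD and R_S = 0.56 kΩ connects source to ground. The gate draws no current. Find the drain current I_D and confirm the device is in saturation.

I_D ≈ 2.2 mA

V_G = V_DD·R_2/(R_1+R_2) = 10×82/182 = 4.51 V.
Assume saturation: I_D = (k_n/2)(V_GS − V_t)² with V_GS = V_G − I_D·R_S = 4.51 − 0.56·I_D.
Substituting gives 0.22·I_D² − 3.36·I_D + 6.32 = 0, with roots I_D = 2.2 or 13.1 mA.
The root I_D = 13.1 mA gives V_GS = -2.82 V ≤ V_t, so take I_D = 2.2 mA.
Then V_GS = 3.27 V and V_DS = V_DD − I_D(R_D+R_S) = 10 − 2.2×1.03 = 7.73 V.
Saturation requires V_DS ≥ V_GS − V_t = 1.77 V; 7.73 ≥ 1.77 ✓.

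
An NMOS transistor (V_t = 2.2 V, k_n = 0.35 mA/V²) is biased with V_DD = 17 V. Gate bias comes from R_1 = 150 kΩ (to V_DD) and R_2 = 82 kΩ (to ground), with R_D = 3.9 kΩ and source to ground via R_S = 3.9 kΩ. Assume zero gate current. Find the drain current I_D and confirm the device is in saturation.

V_G = V_DD·R_2/(R_1+R_2) = 17×82/232 = 6.01 V.
Assume saturation: I_D = (k_n/2)(V_GS − V_t)² with V_GS = V_G − I_D·R_S = 6.01 − 3.9·I_D.
Substituting gives 2.66·I_D² − 6.2·I_D + 2.54 = 0, with roots I_D = 0.53 or 1.8 mA.
The root I_D = 1.8 mA gives V_GS = -1.01 V ≤ V_t, so take I_D = 0.53 mA.
Then V_GS = 3.94 V and V_DS = V_DD − I_D(R_D+R_S) = 17 − 0.53×7.8 = 12.9 V.
Saturation requires V_DS ≥ V_GS − V_t = 1.74 V; 12.9 ≥ 1.74 ✓.

I_D ≈ 0.53 mA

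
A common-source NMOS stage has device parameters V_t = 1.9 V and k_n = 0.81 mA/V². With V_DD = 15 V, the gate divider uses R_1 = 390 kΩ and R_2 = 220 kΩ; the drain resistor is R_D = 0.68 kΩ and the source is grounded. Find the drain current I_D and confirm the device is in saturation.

I_D ≈ 5 mA

V_G = V_DD·R_2/(R_1+R_2) = 15×220/610 = 5.41 V. With the source grounded, V_GS = V_G = 5.41 V.
Assume saturation: I_D = (k_n/2)(V_GS − V_t)² = (0.81/2)×(5.41 − 1.9)² = 0.405×3.51² = 4.99 mA.
V_DS = V_DD − I_D·R_D = 15 − 4.99×0.68 = 11.6 V.
Saturation requires V_DS ≥ V_GS − V_t = 3.51 V; 11.6 ≥ 3.51 ✓.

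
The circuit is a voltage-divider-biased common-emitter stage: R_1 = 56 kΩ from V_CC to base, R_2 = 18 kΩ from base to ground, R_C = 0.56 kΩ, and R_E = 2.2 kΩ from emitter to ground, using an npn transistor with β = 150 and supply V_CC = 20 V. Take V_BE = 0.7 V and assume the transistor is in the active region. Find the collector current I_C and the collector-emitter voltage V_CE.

Thevenize the base divider: V_Th = V_CC·R_2/(R_1+R_2) = 20×18/74 = 4.86 V, R_Th = R_1‖R_2 = 13.6 kΩ.
Base-emitter loop: V_Th = I_B·R_Th + V_BE + (β+1)I_B·R_E, so I_B = (4.86 − 0.7) / (13.6 + 151×2.2) = 0.012 mA.
I_C = β·I_B = 150×0.012 = 1.81 mA, and I_E = (β+1)I_B = 1.82 mA.
V_CE = V_CC − I_C·R_C − I_E·R_E = 20 − 1.81×0.56 − 1.82×2.2 = 15 V.
V_CE = 15 V > 0.2 V confirms active-region operation.

I_C ≈ 1.8 mA, V_CE ≈ 15 V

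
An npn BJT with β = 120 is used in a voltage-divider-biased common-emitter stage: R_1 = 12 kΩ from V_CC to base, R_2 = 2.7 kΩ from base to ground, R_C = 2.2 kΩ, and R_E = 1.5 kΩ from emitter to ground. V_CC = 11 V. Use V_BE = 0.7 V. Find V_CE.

Thevenize the base divider: V_Th = V_CC·R_2/(R_1+R_2) = 11×2.7/14.7 = 2.02 V, R_Th = R_1‖R_2 = 2.2 kΩ.
Base-emitter loop: V_Th = I_B·R_Th + V_BE + (β+1)I_B·R_E, so I_B = (2.02 − 0.7) / (2.2 + 121×1.5) = 0.00719 mA.
I_C = β·I_B = 120×0.00719 = 0.863 mA, and I_E = (β+1)I_B = 0.87 mA.
V_CE = V_CC − I_C·R_C − I_E·R_E = 11 − 0.863×2.2 − 0.87×1.5 = 7.8 V.
V_CE = 7.8 V > 0.2 V confirms active-region operation.

V_CE ≈ 7.8 V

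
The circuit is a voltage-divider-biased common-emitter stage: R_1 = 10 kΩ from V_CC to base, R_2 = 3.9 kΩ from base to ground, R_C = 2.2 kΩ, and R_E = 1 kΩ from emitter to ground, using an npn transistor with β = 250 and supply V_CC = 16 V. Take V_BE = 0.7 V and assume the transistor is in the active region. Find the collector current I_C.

Thevenize the base divider: V_Th = V_CC·R_2/(R_1+R_2) = 16×3.9/13.9 = 4.49 V, R_Th = R_1‖R_2 = 2.81 kΩ.
Base-emitter loop: V_Th = I_B·R_Th + V_BE + (β+1)I_B·R_E, so I_B = (4.49 − 0.7) / (2.81 + 251×1) = 0.0149 mA.
I_C = β·I_B = 250×0.0149 = 3.73 mA, and I_E = (β+1)I_B = 3.75 mA.
V_CE = V_CC − I_C·R_C − I_E·R_E = 16 − 3.73×2.2 − 3.75×1 = 4.04 V.
V_CE = 4.04 V > 0.2 V confirms active-region operation.

I_C ≈ 3.7 mA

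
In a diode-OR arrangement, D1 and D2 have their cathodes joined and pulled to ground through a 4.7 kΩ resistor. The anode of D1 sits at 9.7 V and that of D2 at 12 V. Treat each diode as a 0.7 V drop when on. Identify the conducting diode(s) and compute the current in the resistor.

Assume both conduct. Then node N would need to be at both 9.7−0.7 = 9 V and 12−0.7 = 11.3 V, which is impossible.
Assume only D2 conducts: V_N = 12 − 0.7 = 11.3 V, so I_R = 11.3/4.7 = 2.4 mA.
Check D1: its anode-to-cathode voltage is 9.7 − 11.3 = -1.6 V < 0.7 V, so it is off. The assumption is consistent.

Only D2 conducts; I_R ≈ 2.4 mA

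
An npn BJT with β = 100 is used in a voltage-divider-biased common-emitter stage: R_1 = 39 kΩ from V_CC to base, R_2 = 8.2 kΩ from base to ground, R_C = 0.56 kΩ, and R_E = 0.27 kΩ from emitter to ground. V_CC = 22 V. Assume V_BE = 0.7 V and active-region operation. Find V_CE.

V_CE ≈ 14 V

Thevenize the base divider: V_Th = V_CC·R_2/(R_1+R_2) = 22×8.2/47.2 = 3.82 V, R_Th = R_1‖R_2 = 6.78 kΩ.
Base-emitter loop: V_Th = I_B·R_Th + V_BE + (β+1)I_B·R_E, so I_B = (3.82 − 0.7) / (6.78 + 101×0.27) = 0.0917 mA.
I_C = β·I_B = 100×0.0917 = 9.17 mA, and I_E = (β+1)I_B = 9.26 mA.
V_CE = V_CC − I_C·R_C − I_E·R_E = 22 − 9.17×0.56 − 9.26×0.27 = 14.4 V.
V_CE = 14.4 V > 0.2 V confirms active-region operation.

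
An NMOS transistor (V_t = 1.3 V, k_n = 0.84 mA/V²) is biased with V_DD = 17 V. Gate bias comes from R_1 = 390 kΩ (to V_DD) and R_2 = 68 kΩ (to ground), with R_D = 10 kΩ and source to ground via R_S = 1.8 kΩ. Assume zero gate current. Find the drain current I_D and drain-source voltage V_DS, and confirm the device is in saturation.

V_G = V_DD·R_2/(R_1+R_2) = 17×68/458 = 2.52 V.
Assume saturation: I_D = (k_n/2)(V_GS − V_t)² with V_GS = V_G − I_D·R_S = 2.52 − 1.8·I_D.
Substituting gives 1.36·I_D² − 2.85·I_D + 0.629 = 0, with roots I_D = 0.251 or 1.84 mA.
The root I_D = 1.84 mA gives V_GS = -0.795 V ≤ V_t, so take I_D = 0.251 mA.
Then V_GS = 2.07 V and V_DS = V_DD − I_D(R_D+R_S) = 17 − 0.251×11.8 = 14 V.
Saturation requires V_DS ≥ V_GS − V_t = 0.773 V; 14 ≥ 0.773 ✓.

I_D ≈ 0.25 mA, V_DS ≈ 14 V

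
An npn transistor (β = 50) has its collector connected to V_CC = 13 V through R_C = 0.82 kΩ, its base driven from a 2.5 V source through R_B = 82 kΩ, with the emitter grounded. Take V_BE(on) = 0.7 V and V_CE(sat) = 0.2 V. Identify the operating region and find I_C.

Assume active. Base-emitter loop: I_B = (V_BB − V_BE)/R_B = (2.5 − 0.7)/82 = 0.022 mA.
I_C = β·I_B = 50×0.022 = 1.1 mA.
V_CE = V_CC − I_C·R_C = 13 − 1.1×0.82 = 12.1 V > V_CE(sat), so the active-region assumption holds.

active; I_C ≈ 1.1 mA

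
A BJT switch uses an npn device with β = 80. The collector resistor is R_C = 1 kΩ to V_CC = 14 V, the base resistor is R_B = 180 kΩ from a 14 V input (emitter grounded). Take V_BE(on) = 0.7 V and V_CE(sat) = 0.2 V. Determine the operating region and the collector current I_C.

active; I_C ≈ 5.9 mA

Assume active. Base-emitter loop: I_B = (V_BB − V_BE)/R_B = (14 − 0.7)/180 = 0.0739 mA.
I_C = β·I_B = 80×0.0739 = 5.91 mA.
V_CE = V_CC − I_C·R_C = 14 − 5.91×1 = 8.09 V > V_CE(sat), so the active-region assumption holds.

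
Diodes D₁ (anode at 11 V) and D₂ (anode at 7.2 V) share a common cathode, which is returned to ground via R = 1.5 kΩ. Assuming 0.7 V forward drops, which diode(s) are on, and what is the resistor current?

Only D₁ conducts; I_R ≈ 6.9 mA

Assume both conduct. Then node N would need to be at both 11−0.7 = 10.3 V and 7.2−0.7 = 6.5 V, which is impossible.
Assume only D₁ conducts: V_N = 11 − 0.7 = 10.3 V, so I_R = 10.3/1.5 = 6.87 mA.
Check D₂: its anode-to-cathode voltage is 7.2 − 10.3 = -3.1 V < 0.7 V, so it is off. The assumption is consistent.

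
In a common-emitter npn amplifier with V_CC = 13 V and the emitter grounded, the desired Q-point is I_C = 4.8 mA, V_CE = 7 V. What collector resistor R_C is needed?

Collector loop: V_CC = I_C·R_C + V_CE.
R_C = (V_CC − V_CE)/I_C = (13 − 7)/4.8 = 1.25 kΩ.

R_C ≈ 1.2 kΩ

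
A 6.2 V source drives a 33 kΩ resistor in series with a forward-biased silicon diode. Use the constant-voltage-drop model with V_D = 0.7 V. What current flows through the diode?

KVL around the loop: 6.2 = V_D + I·R = 0.7 + I × 33 kΩ.
So I = (6.2 − 0.7) / 33 kΩ = 5.5 / 33 = 0.167 mA.

I ≈ 0.17 mA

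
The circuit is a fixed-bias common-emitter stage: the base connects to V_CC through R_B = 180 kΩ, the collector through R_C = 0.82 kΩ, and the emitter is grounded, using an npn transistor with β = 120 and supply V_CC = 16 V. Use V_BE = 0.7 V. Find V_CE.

Base loop: V_CC = I_B·R_B + V_BE, so I_B = (16 − 0.7)/180 kΩ = 0.085 mA.
In the active region I_C = β·I_B = 120 × 0.085 = 10.2 mA.
Collector loop: V_CE = V_CC − I_C·R_C = 16 − 10.2×0.82 = 7.64 V.
Since V_CE = 7.64 V > V_CE(sat) ≈ 0.2 V, the transistor is in the active region as assumed.

V_CE ≈ 7.6 V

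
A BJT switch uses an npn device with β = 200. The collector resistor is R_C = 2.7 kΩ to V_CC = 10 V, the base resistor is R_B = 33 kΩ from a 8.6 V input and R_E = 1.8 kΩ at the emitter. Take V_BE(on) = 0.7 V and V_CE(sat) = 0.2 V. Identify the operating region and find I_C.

saturation; I_C ≈ 2.1 mA

Assume active: I_B = (8.6 − 0.7)/(33 + 201×1.8) = 0.02 mA, I_C = β·I_B = 4 mA.
Then V_CE = 10 − 4×2.7 − 4.02×1.8 = -8.05 V < 0.2 V — the active assumption fails.
Re-solve with V_CE = 0.2 V. KCL at the emitter: V_E/R_E = (V_BB−0.7−V_E)/R_B + (V_CC−0.2−V_E)/R_C, giving V_E = 4.05 V.
I_C = (V_CC − 0.2 − V_E)/R_C = (9.8 − 4.05)/2.7 = 2.13 mA.
Check: I_B = (7.9 − 4.05)/33 = 0.117 mA, and β·I_B = 23.4 mA > I_C, confirming saturation.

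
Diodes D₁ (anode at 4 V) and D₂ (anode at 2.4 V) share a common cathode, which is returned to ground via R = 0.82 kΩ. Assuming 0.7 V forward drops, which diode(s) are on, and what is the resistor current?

Assume both conduct. Then node N would need to be at both 4−0.7 = 3.3 V and 2.4−0.7 = 1.7 V, which is impossible.
Assume only D₁ conducts: V_N = 4 − 0.7 = 3.3 V, so I_R = 3.3/0.82 = 4.02 mA.
Check D₂: its anode-to-cathode voltage is 2.4 − 3.3 = -0.9 V < 0.7 V, so it is off. The assumption is consistent.

Only D₁ conducts; I_R ≈ 4 mA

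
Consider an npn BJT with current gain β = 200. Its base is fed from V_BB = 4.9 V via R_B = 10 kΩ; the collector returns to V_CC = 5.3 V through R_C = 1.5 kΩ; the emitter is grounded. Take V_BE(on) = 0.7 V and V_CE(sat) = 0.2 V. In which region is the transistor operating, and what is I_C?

saturation; I_C ≈ 3.4 mA

Assume active: I_B = (4.9 − 0.7)/10 = 0.42 mA, giving I_C = β·I_B = 84 mA.
But then V_CE = 5.3 − 84×1.5 = -121 V < V_CE(sat) = 0.2 V — impossible in the active region.
So the transistor is saturated. With V_CE = 0.2 V, I_C = (V_CC − 0.2)/R_C = 5.1/1.5 = 3.4 mA.
Check: β·I_B = 84 mA > I_C = 3.4 mA, confirming saturation.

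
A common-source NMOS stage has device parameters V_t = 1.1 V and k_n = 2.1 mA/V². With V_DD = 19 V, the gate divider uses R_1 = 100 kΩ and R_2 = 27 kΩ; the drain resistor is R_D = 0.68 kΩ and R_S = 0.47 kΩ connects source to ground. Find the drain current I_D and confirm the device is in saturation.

V_G = V_DD·R_2/(R_1+R_2) = 19×27/127 = 4.04 V.
Assume saturation: I_D = (k_n/2)(V_GS − V_t)² with V_GS = V_G − I_D·R_S = 4.04 − 0.47·I_D.
Substituting gives 0.232·I_D² − 3.9·I_D + 9.07 = 0, with roots I_D = 2.79 or 14 mA.
The root I_D = 14 mA gives V_GS = -2.56 V ≤ V_t, so take I_D = 2.79 mA.
Then V_GS = 2.73 V and V_DS = V_DD − I_D(R_D+R_S) = 19 − 2.79×1.15 = 15.8 V.
Saturation requires V_DS ≥ V_GS − V_t = 1.63 V; 15.8 ≥ 1.63 ✓.

I_D ≈ 2.8 mA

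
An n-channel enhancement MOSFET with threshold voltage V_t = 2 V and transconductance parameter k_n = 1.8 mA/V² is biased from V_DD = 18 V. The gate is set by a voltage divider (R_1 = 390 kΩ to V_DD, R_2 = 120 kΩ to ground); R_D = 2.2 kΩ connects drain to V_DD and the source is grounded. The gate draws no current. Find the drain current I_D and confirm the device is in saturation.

I_D ≈ 4.5 mA

V_G = V_DD·R_2/(R_1+R_2) = 18×120/510 = 4.24 V. With the source grounded, V_GS = V_G = 4.24 V.
Assume saturation: I_D = (k_n/2)(V_GS − V_t)² = (1.8/2)×(4.24 − 2)² = 0.9×2.24² = 4.5 mA.
V_DS = V_DD − I_D·R_D = 18 − 4.5×2.2 = 8.11 V.
Saturation requires V_DS ≥ V_GS − V_t = 2.24 V; 8.11 ≥ 2.24 ✓.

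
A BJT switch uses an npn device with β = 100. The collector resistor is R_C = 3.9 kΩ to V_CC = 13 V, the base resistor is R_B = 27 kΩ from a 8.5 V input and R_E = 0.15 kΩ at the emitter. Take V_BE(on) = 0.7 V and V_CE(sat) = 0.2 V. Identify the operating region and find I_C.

Assume active: I_B = (8.5 − 0.7)/(27 + 101×0.15) = 0.185 mA, I_C = β·I_B = 18.5 mA.
Then V_CE = 13 − 18.5×3.9 − 18.7×0.15 = -62 V < 0.2 V — the active assumption fails.
Re-solve with V_CE = 0.2 V. KCL at the emitter: V_E/R_E = (V_BB−0.7−V_E)/R_B + (V_CC−0.2−V_E)/R_C, giving V_E = 0.513 V.
I_C = (V_CC − 0.2 − V_E)/R_C = (12.8 − 0.513)/3.9 = 3.15 mA.
Check: I_B = (7.8 − 0.513)/27 = 0.27 mA, and β·I_B = 27 mA > I_C, confirming saturation.

saturation; I_C ≈ 3.2 mA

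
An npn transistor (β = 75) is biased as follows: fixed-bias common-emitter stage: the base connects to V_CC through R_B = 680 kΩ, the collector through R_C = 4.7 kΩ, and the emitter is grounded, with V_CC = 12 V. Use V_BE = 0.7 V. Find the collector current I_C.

I_C ≈ 1.2 mA

Base loop: V_CC = I_B·R_B + V_BE, so I_B = (12 − 0.7)/680 kΩ = 0.0166 mA.
In the active region I_C = β·I_B = 75 × 0.0166 = 1.25 mA.
Collector loop: V_CE = V_CC − I_C·R_C = 12 − 1.25×4.7 = 6.14 V.
Since V_CE = 6.14 V > V_CE(sat) ≈ 0.2 V, the transistor is in the active region as assumed.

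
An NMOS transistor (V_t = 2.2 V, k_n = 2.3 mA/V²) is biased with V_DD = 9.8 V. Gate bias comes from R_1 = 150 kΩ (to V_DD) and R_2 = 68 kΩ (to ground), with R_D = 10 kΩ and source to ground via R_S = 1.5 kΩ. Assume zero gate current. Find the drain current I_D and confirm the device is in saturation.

V_G = V_DD·R_2/(R_1+R_2) = 9.8×68/218 = 3.06 V.
Assume saturation: I_D = (k_n/2)(V_GS − V_t)² with V_GS = V_G − I_D·R_S = 3.06 − 1.5·I_D.
Substituting gives 2.59·I_D² − 3.96·I_D + 0.844 = 0, with roots I_D = 0.256 or 1.27 mA.
The root I_D = 1.27 mA gives V_GS = 1.15 V ≤ V_t, so take I_D = 0.256 mA.
Then V_GS = 2.67 V and V_DS = V_DD − I_D(R_D+R_S) = 9.8 − 0.256×11.5 = 6.85 V.
Saturation requires V_DS ≥ V_GS − V_t = 0.472 V; 6.85 ≥ 0.472 ✓.

I_D ≈ 0.26 mA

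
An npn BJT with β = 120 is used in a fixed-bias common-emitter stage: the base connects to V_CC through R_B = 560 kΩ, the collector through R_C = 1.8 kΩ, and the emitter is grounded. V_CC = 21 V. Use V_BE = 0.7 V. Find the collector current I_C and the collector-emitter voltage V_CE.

I_C ≈ 4.4 mA, V_CE ≈ 13 V

Base loop: V_CC = I_B·R_B + V_BE, so I_B = (21 − 0.7)/560 kΩ = 0.0363 mA.
In the active region I_C = β·I_B = 120 × 0.0363 = 4.35 mA.
Collector loop: V_CE = V_CC − I_C·R_C = 21 − 4.35×1.8 = 13.2 V.
Since V_CE = 13.2 V > V_CE(sat) ≈ 0.2 V, the transistor is in the active region as assumed.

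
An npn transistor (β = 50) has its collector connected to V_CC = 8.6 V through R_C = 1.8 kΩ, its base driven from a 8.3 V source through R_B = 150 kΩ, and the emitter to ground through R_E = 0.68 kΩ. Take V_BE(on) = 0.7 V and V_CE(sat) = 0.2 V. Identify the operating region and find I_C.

active; I_C ≈ 2.1 mA

Assume active. Base-emitter loop: I_B = (V_BB − V_BE)/(R_B + (β+1)R_E) = (8.3 − 0.7)/(150 + 51×0.68) = 0.0412 mA.
I_C = β·I_B = 50×0.0412 = 2.06 mA.
V_CE = V_CC − I_C·R_C − I_E·R_E = 8.6 − 2.06×1.8 − 2.1×0.68 = 3.47 V > V_CE(sat), so the active-region assumption holds.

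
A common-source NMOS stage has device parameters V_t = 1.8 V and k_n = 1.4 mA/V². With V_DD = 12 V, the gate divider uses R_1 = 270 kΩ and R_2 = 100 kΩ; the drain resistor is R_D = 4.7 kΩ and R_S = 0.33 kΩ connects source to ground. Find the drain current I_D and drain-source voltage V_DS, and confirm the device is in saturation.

I_D ≈ 0.91 mA, V_DS ≈ 7.4 V

V_G = V_DD·R_2/(R_1+R_2) = 12×100/370 = 3.24 V.
Assume saturation: I_D = (k_n/2)(V_GS − V_t)² with V_GS = V_G − I_D·R_S = 3.24 − 0.33·I_D.
Substituting gives 0.0762·I_D² − 1.67·I_D + 1.46 = 0, with roots I_D = 0.913 or 21 mA.
The root I_D = 21 mA gives V_GS = -3.67 V ≤ V_t, so take I_D = 0.913 mA.
Then V_GS = 2.94 V and V_DS = V_DD − I_D(R_D+R_S) = 12 − 0.913×5.03 = 7.41 V.
Saturation requires V_DS ≥ V_GS − V_t = 1.14 V; 7.41 ≥ 1.14 ✓.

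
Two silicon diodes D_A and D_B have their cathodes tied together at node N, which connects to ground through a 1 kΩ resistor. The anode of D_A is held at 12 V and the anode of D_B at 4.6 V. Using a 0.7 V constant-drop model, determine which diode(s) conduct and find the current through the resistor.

Only D_A conducts; I_R ≈ 11 mA

Assume both conduct. Then node N would need to be at both 12−0.7 = 11.3 V and 4.6−0.7 = 3.9 V, which is impossible.
Assume only D_A conducts: V_N = 12 − 0.7 = 11.3 V, so I_R = 11.3/1 = 11.3 mA.
Check D_B: its anode-to-cathode voltage is 4.6 − 11.3 = -6.7 V < 0.7 V, so it is off. The assumption is consistent.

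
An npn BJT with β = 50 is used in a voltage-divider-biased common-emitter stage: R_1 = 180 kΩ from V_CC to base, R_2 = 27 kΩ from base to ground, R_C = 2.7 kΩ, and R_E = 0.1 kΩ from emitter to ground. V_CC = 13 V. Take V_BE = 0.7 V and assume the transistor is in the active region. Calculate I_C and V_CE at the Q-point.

Thevenize the base divider: V_Th = V_CC·R_2/(R_1+R_2) = 13×27/207 = 1.7 V, R_Th = R_1‖R_2 = 23.5 kΩ.
Base-emitter loop: V_Th = I_B·R_Th + V_BE + (β+1)I_B·R_E, so I_B = (1.7 − 0.7) / (23.5 + 51×0.1) = 0.0348 mA.
I_C = β·I_B = 50×0.0348 = 1.74 mA, and I_E = (β+1)I_B = 1.78 mA.
V_CE = V_CC − I_C·R_C − I_E·R_E = 13 − 1.74×2.7 − 1.78×0.1 = 8.12 V.
V_CE = 8.12 V > 0.2 V confirms active-region operation.

I_C ≈ 1.7 mA, V_CE ≈ 8.1 V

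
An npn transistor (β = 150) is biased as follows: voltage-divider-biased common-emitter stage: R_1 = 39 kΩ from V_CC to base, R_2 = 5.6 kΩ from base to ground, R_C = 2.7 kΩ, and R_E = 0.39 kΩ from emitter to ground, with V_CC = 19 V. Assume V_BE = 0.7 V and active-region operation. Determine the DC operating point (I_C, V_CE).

Thevenize the base divider: V_Th = V_CC·R_2/(R_1+R_2) = 19×5.6/44.6 = 2.39 V, R_Th = R_1‖R_2 = 4.9 kΩ.
Base-emitter loop: V_Th = I_B·R_Th + V_BE + (β+1)I_B·R_E, so I_B = (2.39 − 0.7) / (4.9 + 151×0.39) = 0.0264 mA.
I_C = β·I_B = 150×0.0264 = 3.96 mA, and I_E = (β+1)I_B = 3.99 mA.
V_CE = V_CC − I_C·R_C − I_E·R_E = 19 − 3.96×2.7 − 3.99×0.39 = 6.74 V.
V_CE = 6.74 V > 0.2 V confirms active-region operation.

I_C ≈ 4 mA, V_CE ≈ 6.7 V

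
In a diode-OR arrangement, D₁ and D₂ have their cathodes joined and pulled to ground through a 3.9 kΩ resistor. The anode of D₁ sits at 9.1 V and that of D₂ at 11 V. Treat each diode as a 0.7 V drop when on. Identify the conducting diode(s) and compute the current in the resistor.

Only D₂ conducts; I_R ≈ 2.6 mA

Assume both conduct. Then node N would need to be at both 9.1−0.7 = 8.4 V and 11−0.7 = 10.3 V, which is impossible.
Assume only D₂ conducts: V_N = 11 − 0.7 = 10.3 V, so I_R = 10.3/3.9 = 2.64 mA.
Check D₁: its anode-to-cathode voltage is 9.1 − 10.3 = -1.2 V < 0.7 V, so it is off. The assumption is consistent.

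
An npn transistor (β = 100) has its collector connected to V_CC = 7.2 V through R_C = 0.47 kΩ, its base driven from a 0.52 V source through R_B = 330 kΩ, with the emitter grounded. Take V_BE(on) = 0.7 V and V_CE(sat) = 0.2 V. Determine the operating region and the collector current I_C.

cutoff; I_C ≈ 0

V_BB = 0.52 V ≤ V_BE(on) = 0.7 V, so the base-emitter junction is not forward biased.
The transistor is in cutoff: I_B = I_C = 0.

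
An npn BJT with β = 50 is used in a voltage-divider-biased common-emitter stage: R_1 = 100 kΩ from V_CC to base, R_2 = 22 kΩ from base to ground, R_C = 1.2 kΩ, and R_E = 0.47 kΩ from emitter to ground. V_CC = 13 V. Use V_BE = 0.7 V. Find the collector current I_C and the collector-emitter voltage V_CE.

Thevenize the base divider: V_Th = V_CC·R_2/(R_1+R_2) = 13×22/122 = 2.34 V, R_Th = R_1‖R_2 = 18 kΩ.
Base-emitter loop: V_Th = I_B·R_Th + V_BE + (β+1)I_B·R_E, so I_B = (2.34 − 0.7) / (18 + 51×0.47) = 0.0391 mA.
I_C = β·I_B = 50×0.0391 = 1.96 mA, and I_E = (β+1)I_B = 2 mA.
V_CE = V_CC − I_C·R_C − I_E·R_E = 13 − 1.96×1.2 − 2×0.47 = 9.71 V.
V_CE = 9.71 V > 0.2 V confirms active-region operation.

I_C ≈ 2 mA, V_CE ≈ 9.7 V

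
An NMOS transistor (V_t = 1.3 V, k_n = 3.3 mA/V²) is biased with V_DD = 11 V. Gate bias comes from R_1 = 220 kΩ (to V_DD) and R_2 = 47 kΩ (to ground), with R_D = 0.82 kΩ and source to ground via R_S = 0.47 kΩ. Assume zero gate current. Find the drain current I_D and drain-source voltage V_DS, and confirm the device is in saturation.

I_D ≈ 0.36 mA, V_DS ≈ 11 V

V_G = V_DD·R_2/(R_1+R_2) = 11×47/267 = 1.94 V.
Assume saturation: I_D = (k_n/2)(V_GS − V_t)² with V_GS = V_G − I_D·R_S = 1.94 − 0.47·I_D.
Substituting gives 0.364·I_D² − 1.99·I_D + 0.668 = 0, with roots I_D = 0.36 or 5.09 mA.
The root I_D = 5.09 mA gives V_GS = -0.457 V ≤ V_t, so take I_D = 0.36 mA.
Then V_GS = 1.77 V and V_DS = V_DD − I_D(R_D+R_S) = 11 − 0.36×1.29 = 10.5 V.
Saturation requires V_DS ≥ V_GS − V_t = 0.467 V; 10.5 ≥ 0.467 ✓.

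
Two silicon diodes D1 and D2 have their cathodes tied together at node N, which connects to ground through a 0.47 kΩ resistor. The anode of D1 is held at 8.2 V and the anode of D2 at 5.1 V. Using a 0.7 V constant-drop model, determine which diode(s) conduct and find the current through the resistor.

Assume both conduct. Then node N would need to be at both 8.2−0.7 = 7.5 V and 5.1−0.7 = 4.4 V, which is impossible.
Assume only D1 conducts: V_N = 8.2 − 0.7 = 7.5 V, so I_R = 7.5/0.47 = 16 mA.
Check D2: its anode-to-cathode voltage is 5.1 − 7.5 = -2.4 V < 0.7 V, so it is off. The assumption is consistent.

Only D1 conducts; I_R ≈ 16 mA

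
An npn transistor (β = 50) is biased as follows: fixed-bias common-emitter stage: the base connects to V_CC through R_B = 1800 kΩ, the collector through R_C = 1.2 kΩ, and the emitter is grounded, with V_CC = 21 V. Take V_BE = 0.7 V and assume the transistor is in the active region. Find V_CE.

V_CE ≈ 20 V

Base loop: V_CC = I_B·R_B + V_BE, so I_B = (21 − 0.7)/1800 kΩ = 0.0113 mA.
In the active region I_C = β·I_B = 50 × 0.0113 = 0.564 mA.
Collector loop: V_CE = V_CC − I_C·R_C = 21 − 0.564×1.2 = 20.3 V.
Since V_CE = 20.3 V > V_CE(sat) ≈ 0.2 V, the transistor is in the active region as assumed.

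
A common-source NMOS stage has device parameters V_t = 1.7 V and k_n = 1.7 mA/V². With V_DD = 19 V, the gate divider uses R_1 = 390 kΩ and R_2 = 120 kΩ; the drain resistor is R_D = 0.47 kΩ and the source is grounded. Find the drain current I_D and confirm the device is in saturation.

V_G = V_DD·R_2/(R_1+R_2) = 19×120/510 = 4.47 V. With the source grounded, V_GS = V_G = 4.47 V.
Assume saturation: I_D = (k_n/2)(V_GS − V_t)² = (1.7/2)×(4.47 − 1.7)² = 0.85×2.77² = 6.52 mA.
V_DS = V_DD − I_D·R_D = 19 − 6.52×0.47 = 15.9 V.
Saturation requires V_DS ≥ V_GS − V_t = 2.77 V; 15.9 ≥ 2.77 ✓.

I_D ≈ 6.5 mA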